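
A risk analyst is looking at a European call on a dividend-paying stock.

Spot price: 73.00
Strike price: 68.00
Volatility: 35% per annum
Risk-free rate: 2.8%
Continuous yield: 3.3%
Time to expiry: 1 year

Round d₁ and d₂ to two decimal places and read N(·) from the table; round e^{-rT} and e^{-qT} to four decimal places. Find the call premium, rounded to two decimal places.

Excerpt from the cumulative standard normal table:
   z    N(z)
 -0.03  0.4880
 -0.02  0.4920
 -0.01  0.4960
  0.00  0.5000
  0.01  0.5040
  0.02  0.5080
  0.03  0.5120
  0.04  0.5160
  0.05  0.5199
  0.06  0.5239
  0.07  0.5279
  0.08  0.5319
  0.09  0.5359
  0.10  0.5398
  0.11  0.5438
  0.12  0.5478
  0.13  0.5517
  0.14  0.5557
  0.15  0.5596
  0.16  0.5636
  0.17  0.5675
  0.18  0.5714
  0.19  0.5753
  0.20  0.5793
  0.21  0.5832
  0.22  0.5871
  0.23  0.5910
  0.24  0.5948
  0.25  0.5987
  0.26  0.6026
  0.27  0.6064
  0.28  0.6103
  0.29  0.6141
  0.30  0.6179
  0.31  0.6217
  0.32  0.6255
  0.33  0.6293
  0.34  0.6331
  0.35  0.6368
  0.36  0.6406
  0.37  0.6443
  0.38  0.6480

11.92

σ√T = 0.35·√1 = 0.3500
d₁ = [ln(73/68) + (0.028 − 0.033 + 0.35²/2)·1] / 0.3500 = [0.0710 + 0.0562] / 0.3500 = 0.3634 which rounds to 0.36
d₂ = d₁ − σ√T = 0.3634 − 0.3500 = 0.0134 which rounds to 0.01
exp(−qT) = exp(−0.033·1) = 0.9675;  exp(−rT) = exp(−0.028·1) = 0.9724
N(d₁) = N(0.36) = 0.6406;  N(d₂) = N(0.01) = 0.5040
C = 73·0.9675·0.6406 − 68·0.9724·0.5040 = 45.2440 − 33.3261 = 11.9179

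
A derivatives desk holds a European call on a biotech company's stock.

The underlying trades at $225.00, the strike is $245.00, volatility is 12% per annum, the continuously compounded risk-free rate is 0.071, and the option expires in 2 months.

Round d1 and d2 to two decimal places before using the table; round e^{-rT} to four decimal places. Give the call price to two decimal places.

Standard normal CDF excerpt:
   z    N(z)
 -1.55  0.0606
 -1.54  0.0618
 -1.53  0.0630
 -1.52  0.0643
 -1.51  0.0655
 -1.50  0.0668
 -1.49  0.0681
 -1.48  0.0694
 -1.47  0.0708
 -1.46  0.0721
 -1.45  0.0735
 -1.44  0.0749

$0.36

T = 0.1667;  σ√T = 0.0490
d₁ = [ln(225/245) + (0.071 + 0.12²/2)·0.1667] / 0.0490 = [-0.0852 + 0.0130] / 0.0490 = -1.4722 ≈ -1.47
d₂ = d₁ − σ√T = -1.4722 − 0.0490 = -1.5212 ≈ -1.52
e^(−rT) = e^(−0.071·0.1667) = 0.9882
N(d₁) = N(-1.47) = 0.0708;  N(d₂) = N(-1.52) = 0.0643
C = 225·0.0708 − 245·0.9882·0.0643 = 15.9300 − 15.5676 = 0.3624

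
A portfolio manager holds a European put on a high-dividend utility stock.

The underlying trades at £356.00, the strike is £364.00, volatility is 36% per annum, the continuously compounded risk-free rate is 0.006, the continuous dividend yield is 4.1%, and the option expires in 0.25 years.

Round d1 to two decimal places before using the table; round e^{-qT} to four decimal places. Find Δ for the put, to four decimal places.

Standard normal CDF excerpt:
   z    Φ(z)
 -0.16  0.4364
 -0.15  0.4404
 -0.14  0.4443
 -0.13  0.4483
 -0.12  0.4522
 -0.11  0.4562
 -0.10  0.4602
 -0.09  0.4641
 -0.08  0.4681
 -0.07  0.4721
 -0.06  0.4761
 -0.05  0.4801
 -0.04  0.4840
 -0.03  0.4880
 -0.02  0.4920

-0.5265

σ√T = 0.36 × 0.5000 = 0.1800
d₁ = [ln(356/364) + (0.006 − 0.041 + 0.36²/2)·0.25] / 0.1800 = [-0.0222 + 0.0074] / 0.1800 = -0.0821 which rounds to -0.08
N(d₁) = N(-0.08) = 0.4681
Δ_put = e^(−qT)·(N(d₁) − 1) = 0.9898·(0.4681 − 1) = -0.5265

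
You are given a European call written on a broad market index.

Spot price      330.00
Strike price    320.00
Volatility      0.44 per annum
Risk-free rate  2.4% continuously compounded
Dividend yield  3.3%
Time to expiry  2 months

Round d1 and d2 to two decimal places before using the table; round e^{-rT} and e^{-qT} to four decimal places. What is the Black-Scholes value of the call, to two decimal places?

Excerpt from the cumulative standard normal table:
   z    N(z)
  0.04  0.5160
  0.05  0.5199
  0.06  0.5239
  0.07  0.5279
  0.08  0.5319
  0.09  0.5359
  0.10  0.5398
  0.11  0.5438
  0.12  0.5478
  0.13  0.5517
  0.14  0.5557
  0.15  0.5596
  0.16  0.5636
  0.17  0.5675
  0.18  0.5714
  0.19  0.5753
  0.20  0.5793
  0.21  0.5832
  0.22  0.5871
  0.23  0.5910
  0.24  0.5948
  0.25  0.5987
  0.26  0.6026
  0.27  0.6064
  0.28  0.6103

28.23

σ√T = 0.44·√0.1667 = 0.1796
d₁ = [ln(330/320) + (0.024 − 0.033 + 0.44²/2)·0.1667] / 0.1796 = [0.0308 + 0.0146] / 0.1796 = 0.2528 → 0.25
d₂ = d₁ − σ√T = 0.2528 − 0.1796 = 0.0731 → 0.07
exp(−qT) = exp(−0.033·0.1667) = 0.9945;  exp(−rT) = exp(−0.024·0.1667) = 0.9960
N(d₁) = N(0.25) = 0.5987;  N(d₂) = N(0.07) = 0.5279
C = 330·0.9945·0.5987 − 320·0.9960·0.5279 = 196.4844 − 168.2523 = 28.2321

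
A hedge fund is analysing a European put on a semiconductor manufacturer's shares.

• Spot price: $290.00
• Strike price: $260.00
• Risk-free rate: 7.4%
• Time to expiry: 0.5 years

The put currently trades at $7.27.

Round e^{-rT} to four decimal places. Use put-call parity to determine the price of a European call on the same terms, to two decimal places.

$46.71

e^(−rT) = e^(−0.074·0.5) = 0.9637
Put-call parity: C − P = S − K·e^(−rT) = 290 − 260·0.9637 = 290 − 250.5620 = 39.4380
C = P + (C − P) = 7.27 + (39.4380) = 46.7080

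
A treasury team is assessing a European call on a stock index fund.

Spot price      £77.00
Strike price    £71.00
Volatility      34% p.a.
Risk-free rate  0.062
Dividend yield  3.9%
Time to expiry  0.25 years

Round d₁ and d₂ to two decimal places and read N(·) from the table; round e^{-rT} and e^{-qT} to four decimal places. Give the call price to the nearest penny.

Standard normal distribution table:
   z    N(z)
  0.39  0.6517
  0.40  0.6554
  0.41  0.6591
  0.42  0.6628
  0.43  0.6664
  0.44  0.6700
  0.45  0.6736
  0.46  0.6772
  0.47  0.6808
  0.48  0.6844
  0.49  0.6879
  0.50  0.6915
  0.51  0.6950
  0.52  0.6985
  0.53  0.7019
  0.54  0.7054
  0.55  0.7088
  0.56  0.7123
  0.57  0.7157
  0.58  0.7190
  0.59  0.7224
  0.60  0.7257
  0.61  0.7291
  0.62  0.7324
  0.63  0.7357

£8.75

σ√T = 0.34 × 0.5000 = 0.1700
d₁ = [ln(77/71) + (0.062 − 0.039 + ½·0.34²)·0.25] / (σ√T) = (0.0811 + 0.0202) / 0.1700 = 0.5960 which rounds to 0.60
d₂ = 0.5960 − 0.1700 = 0.4260 which rounds to 0.43
e^(−qT) = e^(−0.039·0.25) = 0.9903;  e^(−rT) = e^(−0.062·0.25) = 0.9846
N(d₁) = N(0.60) = 0.7257;  N(d₂) = N(0.43) = 0.6664
C = 77·0.9903·0.7257 − 71·0.9846·0.6664 = 55.3369 − 46.5858 = 8.7511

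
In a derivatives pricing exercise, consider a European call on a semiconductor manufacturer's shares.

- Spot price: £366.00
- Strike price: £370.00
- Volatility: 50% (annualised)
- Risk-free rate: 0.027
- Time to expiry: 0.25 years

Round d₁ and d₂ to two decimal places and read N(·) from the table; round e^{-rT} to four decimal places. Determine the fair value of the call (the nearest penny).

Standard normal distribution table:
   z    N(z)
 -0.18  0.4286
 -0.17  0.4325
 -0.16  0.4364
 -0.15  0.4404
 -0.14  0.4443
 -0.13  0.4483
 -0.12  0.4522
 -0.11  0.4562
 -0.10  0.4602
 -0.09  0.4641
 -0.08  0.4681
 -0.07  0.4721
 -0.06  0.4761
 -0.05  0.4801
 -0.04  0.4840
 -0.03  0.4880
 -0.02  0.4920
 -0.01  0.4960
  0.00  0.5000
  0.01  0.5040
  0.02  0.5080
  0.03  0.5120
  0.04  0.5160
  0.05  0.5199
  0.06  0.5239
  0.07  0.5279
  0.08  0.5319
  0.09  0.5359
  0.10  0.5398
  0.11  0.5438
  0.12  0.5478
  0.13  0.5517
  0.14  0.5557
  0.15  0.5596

σ√T = 0.5·√0.25 = 0.2500
d₁ = [ln(366/370) + (0.027 + 0.5²/2)·0.25] / 0.2500 = [-0.0109 + 0.0380] / 0.2500 = 0.1085 which rounds to 0.11
d₂ = d₁ − σ√T = 0.1085 − 0.2500 = -0.1415 which rounds to -0.14
exp(−rT) = exp(−0.027·0.25) = 0.9933
C = 366·N(0.11) − 370·0.9933·N(-0.14) = 366·0.5438 − 370·0.9933·0.4443 = 199.0308 − 163.2896 = 35.7412

£35.74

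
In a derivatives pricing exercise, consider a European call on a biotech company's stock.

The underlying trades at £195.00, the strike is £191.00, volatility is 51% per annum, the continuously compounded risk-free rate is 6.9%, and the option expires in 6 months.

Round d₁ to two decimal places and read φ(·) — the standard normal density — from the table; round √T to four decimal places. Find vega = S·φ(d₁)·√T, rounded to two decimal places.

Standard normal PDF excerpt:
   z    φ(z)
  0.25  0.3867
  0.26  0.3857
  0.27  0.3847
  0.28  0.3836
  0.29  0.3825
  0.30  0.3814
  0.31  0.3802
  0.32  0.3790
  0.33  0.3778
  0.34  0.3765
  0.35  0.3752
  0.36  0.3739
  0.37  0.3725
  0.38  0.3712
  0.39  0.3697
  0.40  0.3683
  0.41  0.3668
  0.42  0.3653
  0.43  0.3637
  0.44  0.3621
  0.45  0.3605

52.09

σ√T = 0.51·√0.5 = 0.3606
ln(S/K) + (r + σ²/2)T = ln(195/191) + (0.069 + 0.51²/2)·0.5 = 0.0207 + 0.0995 = 0.1203
d₁ = 0.1203 / 0.3606 = 0.3335 which rounds to 0.33
√T = √0.5 = 0.7071
φ(d₁) = φ(0.33) = 0.3778
vega = S·φ(d₁)·√T = 195·0.3778·0.7071 = 52.0928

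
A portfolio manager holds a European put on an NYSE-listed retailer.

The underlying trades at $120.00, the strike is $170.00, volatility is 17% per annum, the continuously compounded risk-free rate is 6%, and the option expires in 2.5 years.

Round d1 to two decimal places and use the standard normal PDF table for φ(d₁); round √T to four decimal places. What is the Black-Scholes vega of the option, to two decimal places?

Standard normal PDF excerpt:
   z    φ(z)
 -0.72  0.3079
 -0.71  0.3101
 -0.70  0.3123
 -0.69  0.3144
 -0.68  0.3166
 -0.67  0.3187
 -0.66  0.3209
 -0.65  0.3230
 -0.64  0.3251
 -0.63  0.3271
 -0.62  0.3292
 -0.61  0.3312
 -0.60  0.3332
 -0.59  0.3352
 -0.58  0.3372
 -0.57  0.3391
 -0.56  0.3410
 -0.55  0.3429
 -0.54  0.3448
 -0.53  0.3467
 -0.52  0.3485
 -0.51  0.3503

σ√T = 0.17 × 1.5811 = 0.2688
d₁ = [ln(120/170) + (0.06 + 0.17²/2)·2.5] / 0.2688 = [-0.3483 + 0.1861] / 0.2688 = -0.6034 which rounds to -0.60
√T = √2.5 = 1.5811
φ(d₁) = φ(-0.60) = 0.3332
vega = S·φ(d₁)·√T = 120·0.3332·1.5811 = 63.2187
(Vega is the same for a European call and put with the same parameters.)

63.22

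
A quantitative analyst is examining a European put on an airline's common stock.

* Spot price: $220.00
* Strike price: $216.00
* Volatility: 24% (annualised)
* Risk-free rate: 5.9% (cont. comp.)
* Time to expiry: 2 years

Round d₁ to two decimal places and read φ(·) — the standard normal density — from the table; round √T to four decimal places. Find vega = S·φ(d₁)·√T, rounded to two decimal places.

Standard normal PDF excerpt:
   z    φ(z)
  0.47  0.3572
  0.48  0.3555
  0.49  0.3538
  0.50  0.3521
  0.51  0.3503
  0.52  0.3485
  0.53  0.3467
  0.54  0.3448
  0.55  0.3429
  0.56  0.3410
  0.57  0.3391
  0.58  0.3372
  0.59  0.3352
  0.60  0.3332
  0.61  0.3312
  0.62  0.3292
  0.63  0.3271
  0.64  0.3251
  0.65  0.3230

105.50

σ√T = 0.24·√2 = 0.3394
d₁ = [ln(220/216) + (0.059 + ½·0.24²)·2] / (σ√T) = (0.0183 + 0.1756) / 0.3394 = 0.5714 ⇒ 0.57
√T = √2 = 1.4142
φ(d₁) = φ(0.57) = 0.3391
vega = S·φ(d₁)·√T = 220·0.3391·1.4142 = 105.5021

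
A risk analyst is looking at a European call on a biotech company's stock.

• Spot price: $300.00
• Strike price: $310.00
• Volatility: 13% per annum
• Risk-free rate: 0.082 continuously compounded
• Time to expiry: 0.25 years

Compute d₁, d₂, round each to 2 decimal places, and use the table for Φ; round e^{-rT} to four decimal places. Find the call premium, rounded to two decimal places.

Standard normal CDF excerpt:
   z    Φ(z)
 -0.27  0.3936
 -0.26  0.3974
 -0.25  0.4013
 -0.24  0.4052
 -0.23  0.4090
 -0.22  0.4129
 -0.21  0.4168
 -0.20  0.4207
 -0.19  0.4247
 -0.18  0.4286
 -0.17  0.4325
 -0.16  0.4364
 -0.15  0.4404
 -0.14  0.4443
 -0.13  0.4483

$5.52

σ√T = 0.13·√0.25 = 0.0650
d₁ = [ln(300/310) + (0.082 + 0.13²/2)·0.25] / 0.0650 = [-0.0328 + 0.0226] / 0.0650 = -0.1566 ≈ -0.16
d₂ = d₁ − σ√T = -0.1566 − 0.0650 = -0.2216 ≈ -0.22
exp(−rT) = exp(−0.082·0.25) = 0.9797
N(d₁) = N(-0.16) = 0.4364;  N(d₂) = N(-0.22) = 0.4129
C = 300·0.4364 − 310·0.9797·0.4129 = 130.9200 − 125.4006 = 5.5194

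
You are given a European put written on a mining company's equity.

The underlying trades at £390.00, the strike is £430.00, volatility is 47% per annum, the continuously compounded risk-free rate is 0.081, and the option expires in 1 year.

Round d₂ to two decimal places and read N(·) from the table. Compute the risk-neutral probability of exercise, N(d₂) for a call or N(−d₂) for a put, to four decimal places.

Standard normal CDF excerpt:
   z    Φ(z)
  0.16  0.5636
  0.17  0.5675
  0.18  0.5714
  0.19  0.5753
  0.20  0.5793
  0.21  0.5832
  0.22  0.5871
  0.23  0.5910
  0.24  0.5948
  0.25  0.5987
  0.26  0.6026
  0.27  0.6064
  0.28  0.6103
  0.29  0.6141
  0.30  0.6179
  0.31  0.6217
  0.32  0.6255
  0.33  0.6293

0.6064

σ√T = 0.47 × 1.0000 = 0.4700
d₁ = [ln(390/430) + (0.081 + ½·0.47²)·1] / (σ√T) = (-0.0976 + 0.1915) / 0.4700 = 0.1996 ⇒ 0.20
d₂ = 0.1996 − 0.4700 = -0.2704 ⇒ -0.27
Risk-neutral Pr[S_T < K] = N(−d₂) = N(0.27) = 0.6064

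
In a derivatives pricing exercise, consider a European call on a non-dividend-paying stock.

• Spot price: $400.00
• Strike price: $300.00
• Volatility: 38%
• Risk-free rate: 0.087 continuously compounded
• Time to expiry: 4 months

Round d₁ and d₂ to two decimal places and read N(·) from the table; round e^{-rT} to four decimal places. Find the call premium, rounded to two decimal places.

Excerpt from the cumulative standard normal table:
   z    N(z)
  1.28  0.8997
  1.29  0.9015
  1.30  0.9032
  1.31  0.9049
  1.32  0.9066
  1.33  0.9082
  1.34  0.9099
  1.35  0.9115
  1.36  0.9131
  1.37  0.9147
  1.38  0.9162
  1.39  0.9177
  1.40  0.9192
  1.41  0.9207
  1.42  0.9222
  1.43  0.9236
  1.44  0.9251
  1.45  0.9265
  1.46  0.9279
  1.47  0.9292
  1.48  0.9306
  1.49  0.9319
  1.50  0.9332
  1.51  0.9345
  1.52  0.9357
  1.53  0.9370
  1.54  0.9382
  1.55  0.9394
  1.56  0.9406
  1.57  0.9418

σ√T = 0.38 × 0.5774 = 0.2194
d₁ = [ln(400/300) + (0.087 + ½·0.38²)·0.3333] / (σ√T) = (0.2877 + 0.0531) / 0.2194 = 1.5531 → 1.55
d₂ = 1.5531 − 0.2194 = 1.3337 → 1.33
e^(−rT) = e^(−0.087·0.3333) = 0.9714
N(d₁) = N(1.55) = 0.9394;  N(d₂) = N(1.33) = 0.9082
C = 400·0.9394 − 300·0.9714·0.9082 = 375.7600 − 264.6676 = 111.0924

$111.09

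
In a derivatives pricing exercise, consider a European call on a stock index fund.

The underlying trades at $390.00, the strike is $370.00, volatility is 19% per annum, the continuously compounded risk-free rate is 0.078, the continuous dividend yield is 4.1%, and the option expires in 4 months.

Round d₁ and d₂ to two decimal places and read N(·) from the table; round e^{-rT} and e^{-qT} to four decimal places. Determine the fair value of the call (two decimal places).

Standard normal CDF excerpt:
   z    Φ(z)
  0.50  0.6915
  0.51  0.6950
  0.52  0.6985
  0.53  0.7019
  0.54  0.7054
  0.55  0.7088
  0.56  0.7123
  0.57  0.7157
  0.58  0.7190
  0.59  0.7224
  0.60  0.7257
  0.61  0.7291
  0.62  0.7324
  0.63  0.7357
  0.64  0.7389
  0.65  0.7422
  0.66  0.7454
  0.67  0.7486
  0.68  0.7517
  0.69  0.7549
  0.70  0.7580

σ√T = 0.19 × 0.5774 = 0.1097
d₁ = [ln(390/370) + (0.078 − 0.041 + 0.19²/2)·0.3333] / 0.1097 = [0.0526 + 0.0183] / 0.1097 = 0.6472 → 0.65
d₂ = d₁ − σ√T = 0.6472 − 0.1097 = 0.5375 → 0.54
e^(−qT) = e^(−0.041·0.3333) = 0.9864;  e^(−rT) = e^(−0.078·0.3333) = 0.9743
N(d₁) = N(0.65) = 0.7422;  N(d₂) = N(0.54) = 0.7054
C = 390·0.9864·0.7422 − 370·0.9743·0.7054 = 285.5214 − 254.2904 = 31.2310

$31.23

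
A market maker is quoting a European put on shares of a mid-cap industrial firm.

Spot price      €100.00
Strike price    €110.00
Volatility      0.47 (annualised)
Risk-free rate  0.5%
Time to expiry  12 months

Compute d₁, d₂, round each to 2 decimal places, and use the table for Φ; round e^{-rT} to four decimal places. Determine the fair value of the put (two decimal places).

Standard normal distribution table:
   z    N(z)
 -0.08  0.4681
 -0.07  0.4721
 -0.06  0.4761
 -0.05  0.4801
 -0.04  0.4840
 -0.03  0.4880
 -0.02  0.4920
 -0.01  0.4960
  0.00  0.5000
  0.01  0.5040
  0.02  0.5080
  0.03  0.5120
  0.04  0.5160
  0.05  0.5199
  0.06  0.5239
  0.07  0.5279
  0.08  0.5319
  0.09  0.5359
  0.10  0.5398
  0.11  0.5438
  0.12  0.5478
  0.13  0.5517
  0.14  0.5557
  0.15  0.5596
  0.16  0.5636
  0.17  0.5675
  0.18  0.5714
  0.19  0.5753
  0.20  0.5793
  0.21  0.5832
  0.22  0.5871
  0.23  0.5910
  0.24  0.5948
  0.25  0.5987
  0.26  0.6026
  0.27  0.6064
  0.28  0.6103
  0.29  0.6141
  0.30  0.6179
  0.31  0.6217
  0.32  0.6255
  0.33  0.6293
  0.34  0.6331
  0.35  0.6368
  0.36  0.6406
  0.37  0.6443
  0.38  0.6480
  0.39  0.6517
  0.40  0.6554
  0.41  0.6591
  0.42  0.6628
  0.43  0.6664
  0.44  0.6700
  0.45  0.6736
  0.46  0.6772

€24.54

σ√T = 0.47 × 1.0000 = 0.4700
d₁ = [ln(100/110) + (0.005 + 0.47²/2)·1] / 0.4700 = [-0.0953 + 0.1154] / 0.4700 = 0.0429 which rounds to 0.04
d₂ = d₁ − σ√T = 0.0429 − 0.4700 = -0.4271 which rounds to -0.43
e^(−rT) = e^(−0.005·1) = 0.9950
N(−d₂) = N(0.43) = 0.6664;  N(−d₁) = N(-0.04) = 0.4840
P = 110·0.9950·0.6664 − 100·0.4840 = 72.9375 − 48.4000 = 24.5375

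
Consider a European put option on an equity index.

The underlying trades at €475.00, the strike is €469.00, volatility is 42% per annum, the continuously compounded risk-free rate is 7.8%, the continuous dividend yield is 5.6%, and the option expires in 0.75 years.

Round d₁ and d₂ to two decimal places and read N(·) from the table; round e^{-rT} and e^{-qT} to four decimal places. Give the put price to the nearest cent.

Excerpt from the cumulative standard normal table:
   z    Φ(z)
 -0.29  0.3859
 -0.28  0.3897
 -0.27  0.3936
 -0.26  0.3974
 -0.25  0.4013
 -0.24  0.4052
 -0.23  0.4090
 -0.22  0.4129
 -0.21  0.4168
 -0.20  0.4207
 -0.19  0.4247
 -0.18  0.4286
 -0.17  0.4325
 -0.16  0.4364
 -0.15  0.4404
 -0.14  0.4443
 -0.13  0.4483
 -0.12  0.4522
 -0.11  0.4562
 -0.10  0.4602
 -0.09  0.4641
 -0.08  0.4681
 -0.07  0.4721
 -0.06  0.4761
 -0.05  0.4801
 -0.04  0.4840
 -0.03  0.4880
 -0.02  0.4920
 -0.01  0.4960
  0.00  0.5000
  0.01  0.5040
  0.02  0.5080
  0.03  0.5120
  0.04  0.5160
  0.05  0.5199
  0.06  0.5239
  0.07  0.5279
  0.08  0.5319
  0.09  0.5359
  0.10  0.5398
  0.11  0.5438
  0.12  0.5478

σ√T = 0.42 × 0.8660 = 0.3637
d₁ = [ln(475/469) + (0.078 − 0.056 + ½·0.42²)·0.75] / (σ√T) = (0.0127 + 0.0827) / 0.3637 = 0.2622 ≈ 0.26
d₂ = 0.2622 − 0.3637 = -0.1016 ≈ -0.10
exp(−qT) = exp(−0.056·0.75) = 0.9589;  exp(−rT) = exp(−0.078·0.75) = 0.9432
N(−d₂) = N(0.10) = 0.5398;  N(−d₁) = N(-0.26) = 0.3974
P = 469·0.9432·0.5398 − 475·0.9589·0.3974 = 238.7864 − 181.0068 = 57.7796

€57.78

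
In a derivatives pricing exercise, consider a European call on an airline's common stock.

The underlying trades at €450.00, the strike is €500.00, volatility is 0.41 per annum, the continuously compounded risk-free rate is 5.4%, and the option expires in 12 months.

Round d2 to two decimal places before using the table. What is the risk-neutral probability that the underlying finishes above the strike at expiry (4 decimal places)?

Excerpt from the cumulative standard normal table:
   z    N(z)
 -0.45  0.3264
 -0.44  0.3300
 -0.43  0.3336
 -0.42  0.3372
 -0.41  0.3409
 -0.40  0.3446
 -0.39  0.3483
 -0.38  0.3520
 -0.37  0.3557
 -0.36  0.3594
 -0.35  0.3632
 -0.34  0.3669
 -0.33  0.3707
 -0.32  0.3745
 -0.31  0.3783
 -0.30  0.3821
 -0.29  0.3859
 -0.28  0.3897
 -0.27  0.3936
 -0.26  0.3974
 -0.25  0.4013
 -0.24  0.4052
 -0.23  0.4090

0.3707

σ√T = 0.41·√1 = 0.4100
d₁ = [ln(450/500) + (0.054 + ½·0.41²)·1] / (σ√T) = (-0.1054 + 0.1380) / 0.4100 = 0.0797 → 0.08
d₂ = 0.0797 − 0.4100 = -0.3303 → -0.33
Risk-neutral Pr[S_T > K] = N(d₂) = N(-0.33) = 0.3707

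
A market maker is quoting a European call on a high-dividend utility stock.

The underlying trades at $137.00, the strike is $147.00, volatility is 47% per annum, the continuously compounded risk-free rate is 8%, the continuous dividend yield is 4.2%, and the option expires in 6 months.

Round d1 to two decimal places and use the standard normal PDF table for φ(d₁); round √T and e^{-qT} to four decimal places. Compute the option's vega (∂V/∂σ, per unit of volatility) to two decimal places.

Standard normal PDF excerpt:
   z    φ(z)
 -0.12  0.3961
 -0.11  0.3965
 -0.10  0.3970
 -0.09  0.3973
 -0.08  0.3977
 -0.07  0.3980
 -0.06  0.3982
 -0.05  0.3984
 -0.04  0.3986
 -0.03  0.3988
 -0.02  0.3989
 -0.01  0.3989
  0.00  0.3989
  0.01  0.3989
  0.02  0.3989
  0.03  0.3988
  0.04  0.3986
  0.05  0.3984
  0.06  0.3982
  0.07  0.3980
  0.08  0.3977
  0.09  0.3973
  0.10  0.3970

σ√T = 0.47·√0.5 = 0.3323
ln(S/K) + (r − q + σ²/2)T = ln(137/147) + (0.08 − 0.042 + 0.47²/2)·0.5 = -0.0705 + 0.0742 = 0.0038
d₁ = 0.0038 / 0.3323 = 0.0114 → 0.01
√T = √0.5 = 0.7071
φ(d₁) = φ(0.01) = 0.3989
e^(−qT) = e^(−0.042·0.5) = 0.9792
vega = S·e^(−qT)·φ(d₁)·√T = 137·0.9792·0.3989·0.7071 = 37.8388

37.84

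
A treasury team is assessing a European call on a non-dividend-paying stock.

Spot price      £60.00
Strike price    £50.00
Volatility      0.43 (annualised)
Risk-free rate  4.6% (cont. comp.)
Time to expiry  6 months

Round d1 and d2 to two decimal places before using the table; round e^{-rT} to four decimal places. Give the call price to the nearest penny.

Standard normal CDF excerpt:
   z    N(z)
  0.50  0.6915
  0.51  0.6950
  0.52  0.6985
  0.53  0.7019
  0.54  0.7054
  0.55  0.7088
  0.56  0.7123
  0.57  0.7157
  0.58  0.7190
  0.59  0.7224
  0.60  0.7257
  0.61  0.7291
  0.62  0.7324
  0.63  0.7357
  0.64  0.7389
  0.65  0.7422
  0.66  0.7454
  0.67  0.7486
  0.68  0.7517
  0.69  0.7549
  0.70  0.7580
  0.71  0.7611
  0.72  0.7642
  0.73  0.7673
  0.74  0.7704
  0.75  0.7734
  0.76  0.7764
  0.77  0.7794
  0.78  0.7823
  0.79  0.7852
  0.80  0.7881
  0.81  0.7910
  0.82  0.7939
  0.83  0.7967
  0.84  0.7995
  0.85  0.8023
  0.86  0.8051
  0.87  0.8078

σ√T = 0.43 × 0.7071 = 0.3041
d₁ = [ln(60/50) + (0.046 + ½·0.43²)·0.5] / (σ√T) = (0.1823 + 0.0692) / 0.3041 = 0.8273 ≈ 0.83
d₂ = 0.8273 − 0.3041 = 0.5232 ≈ 0.52
exp(−rT) = exp(−0.046·0.5) = 0.9773
C = 60·N(0.83) − 50·0.9773·N(0.52) = 60·0.7967 − 50·0.9773·0.6985 = 47.8020 − 34.1322 = 13.6698

£13.67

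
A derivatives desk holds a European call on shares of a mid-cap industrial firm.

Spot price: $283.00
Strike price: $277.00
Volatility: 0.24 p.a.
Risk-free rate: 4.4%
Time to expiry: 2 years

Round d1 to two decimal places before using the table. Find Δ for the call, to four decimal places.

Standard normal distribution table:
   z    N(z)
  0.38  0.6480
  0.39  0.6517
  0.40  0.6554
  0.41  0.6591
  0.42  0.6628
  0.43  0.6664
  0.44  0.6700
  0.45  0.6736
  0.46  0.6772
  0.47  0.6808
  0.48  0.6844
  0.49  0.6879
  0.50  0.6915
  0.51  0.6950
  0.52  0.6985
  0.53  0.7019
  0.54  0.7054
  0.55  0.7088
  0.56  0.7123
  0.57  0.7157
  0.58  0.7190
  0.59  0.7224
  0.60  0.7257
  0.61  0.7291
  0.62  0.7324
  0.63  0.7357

σ√T = 0.24·√2 = 0.3394
d₁ = [ln(283/277) + (0.044 + 0.24²/2)·2] / 0.3394 = [0.0214 + 0.1456] / 0.3394 = 0.4921 which rounds to 0.49
N(d₁) = N(0.49) = 0.6879
Δ_call = N(d₁) = 0.6879

0.6879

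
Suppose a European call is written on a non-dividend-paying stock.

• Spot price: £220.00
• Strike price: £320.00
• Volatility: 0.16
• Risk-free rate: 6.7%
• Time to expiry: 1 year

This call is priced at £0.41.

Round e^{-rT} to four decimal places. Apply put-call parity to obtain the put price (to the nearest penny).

£79.67

exp(−rT) = exp(−0.067·1) = 0.9352
Put-call parity: C − P = S − K·e^(−rT) = 220 − 320·0.9352 = 220 − 299.2640 = -79.2640
P = C − (C − P) = 0.41 − (-79.2640) = 79.6740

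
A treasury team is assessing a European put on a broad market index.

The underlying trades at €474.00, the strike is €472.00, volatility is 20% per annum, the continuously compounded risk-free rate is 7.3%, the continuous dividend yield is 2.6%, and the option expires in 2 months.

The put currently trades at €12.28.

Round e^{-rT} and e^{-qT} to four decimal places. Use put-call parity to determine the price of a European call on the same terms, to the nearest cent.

e^(−qT) = e^(−0.026·0.1667) = 0.9957;  e^(−rT) = e^(−0.073·0.1667) = 0.9879
Put-call parity: C − P = S·e^(−qT) − K·e^(−rT) = 474·0.9957 − 472·0.9879 = 471.9618 − 466.2888 = 5.6730
C = P + (C − P) = 12.28 + (5.6730) = 17.9530

€17.95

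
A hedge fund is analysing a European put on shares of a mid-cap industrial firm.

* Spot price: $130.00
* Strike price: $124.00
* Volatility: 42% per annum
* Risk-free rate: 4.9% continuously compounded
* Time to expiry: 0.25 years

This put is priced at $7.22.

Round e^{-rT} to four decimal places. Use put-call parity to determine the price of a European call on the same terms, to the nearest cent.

$14.73

exp(−rT) = exp(−0.049·0.25) = 0.9878
Put-call parity: C − P = S − K·e^(−rT) = 130 − 124·0.9878 = 130 − 122.4872 = 7.5128
C = P + (C − P) = 7.22 + (7.5128) = 14.7328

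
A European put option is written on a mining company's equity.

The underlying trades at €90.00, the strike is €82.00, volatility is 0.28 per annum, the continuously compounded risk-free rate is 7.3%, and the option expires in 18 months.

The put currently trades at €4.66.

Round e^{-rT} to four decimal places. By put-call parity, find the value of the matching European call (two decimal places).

e^(−rT) = e^(−0.073·1.5) = 0.8963
Put-call parity: C − P = S − K·e^(−rT) = 90 − 82·0.8963 = 90 − 73.4966 = 16.5034
C = P + (C − P) = 4.66 + (16.5034) = 21.1634

€21.16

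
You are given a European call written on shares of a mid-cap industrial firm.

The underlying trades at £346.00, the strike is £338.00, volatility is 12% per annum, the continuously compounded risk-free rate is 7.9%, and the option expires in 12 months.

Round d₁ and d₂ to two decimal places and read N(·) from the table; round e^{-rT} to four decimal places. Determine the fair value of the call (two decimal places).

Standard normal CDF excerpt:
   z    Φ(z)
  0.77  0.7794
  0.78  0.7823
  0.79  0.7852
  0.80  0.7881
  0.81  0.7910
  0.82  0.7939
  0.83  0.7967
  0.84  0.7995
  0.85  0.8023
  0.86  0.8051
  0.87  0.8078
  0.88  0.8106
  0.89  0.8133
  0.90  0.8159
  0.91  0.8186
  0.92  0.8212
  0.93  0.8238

σ√T = 0.12·√1 = 0.1200
d₁ = [ln(346/338) + (0.079 + 0.12²/2)·1] / 0.1200 = [0.0234 + 0.0862] / 0.1200 = 0.9133 ⇒ 0.91
d₂ = d₁ − σ√T = 0.9133 − 0.1200 = 0.7933 ⇒ 0.79
exp(−rT) = exp(−0.079·1) = 0.9240
C = 346·N(0.91) − 338·0.9240·N(0.79) = 346·0.8186 − 338·0.9240·0.7852 = 283.2356 − 245.2274 = 38.0082

£38.01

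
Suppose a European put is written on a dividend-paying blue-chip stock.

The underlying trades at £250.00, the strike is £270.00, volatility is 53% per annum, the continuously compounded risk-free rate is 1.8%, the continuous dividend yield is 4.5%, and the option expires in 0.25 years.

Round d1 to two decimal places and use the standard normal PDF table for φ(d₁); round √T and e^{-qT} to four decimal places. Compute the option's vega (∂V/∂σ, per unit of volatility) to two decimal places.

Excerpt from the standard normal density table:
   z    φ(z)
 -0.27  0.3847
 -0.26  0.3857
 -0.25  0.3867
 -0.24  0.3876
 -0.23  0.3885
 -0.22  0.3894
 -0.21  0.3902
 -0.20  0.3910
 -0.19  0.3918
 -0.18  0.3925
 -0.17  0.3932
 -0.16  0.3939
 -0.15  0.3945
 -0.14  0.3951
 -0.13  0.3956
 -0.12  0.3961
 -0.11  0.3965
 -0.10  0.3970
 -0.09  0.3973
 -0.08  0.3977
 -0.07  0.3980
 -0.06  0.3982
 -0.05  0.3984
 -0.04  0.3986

T = 0.25;  σ√T = 0.2650
d₁ = [ln(250/270) + (0.018 − 0.045 + 0.53²/2)·0.25] / 0.2650 = [-0.0770 + 0.0284] / 0.2650 = -0.1834 ≈ -0.18
√T = √0.25 = 0.5000
φ(d₁) = φ(-0.18) = 0.3925
e^(−qT) = e^(−0.045·0.25) = 0.9888
vega = S·e^(−qT)·φ(d₁)·√T = 250·0.9888·0.3925·0.5000 = 48.5130

48.51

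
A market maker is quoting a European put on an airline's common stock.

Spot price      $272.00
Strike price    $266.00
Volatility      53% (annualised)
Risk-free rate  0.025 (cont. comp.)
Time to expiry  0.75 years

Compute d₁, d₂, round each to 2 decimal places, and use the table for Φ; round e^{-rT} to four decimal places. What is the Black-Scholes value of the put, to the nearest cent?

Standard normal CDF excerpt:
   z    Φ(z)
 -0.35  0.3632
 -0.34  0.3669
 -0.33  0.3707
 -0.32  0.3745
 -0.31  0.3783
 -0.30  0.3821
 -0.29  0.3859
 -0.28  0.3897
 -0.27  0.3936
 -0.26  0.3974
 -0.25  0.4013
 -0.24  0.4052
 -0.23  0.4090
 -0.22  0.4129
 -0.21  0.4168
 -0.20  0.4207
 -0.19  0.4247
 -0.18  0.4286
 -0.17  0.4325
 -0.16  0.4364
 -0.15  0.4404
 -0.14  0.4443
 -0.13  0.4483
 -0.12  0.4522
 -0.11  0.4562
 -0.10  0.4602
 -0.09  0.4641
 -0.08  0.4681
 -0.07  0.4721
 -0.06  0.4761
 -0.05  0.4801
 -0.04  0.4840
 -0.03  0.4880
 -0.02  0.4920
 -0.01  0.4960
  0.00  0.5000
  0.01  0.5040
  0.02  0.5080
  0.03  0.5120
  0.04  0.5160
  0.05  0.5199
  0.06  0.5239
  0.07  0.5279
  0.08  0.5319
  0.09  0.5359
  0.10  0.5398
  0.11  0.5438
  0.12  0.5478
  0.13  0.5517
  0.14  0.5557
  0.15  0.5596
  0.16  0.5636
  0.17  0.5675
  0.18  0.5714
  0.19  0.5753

σ√T = 0.53 × 0.8660 = 0.4590
d₁ = [ln(272/266) + (0.025 + 0.53²/2)·0.75] / 0.4590 = [0.0223 + 0.1241] / 0.4590 = 0.3189 ≈ 0.32
d₂ = d₁ − σ√T = 0.3189 − 0.4590 = -0.1400 ≈ -0.14
exp(−rT) = exp(−0.025·0.75) = 0.9814
P = 266·0.9814·N(0.14) − 272·N(-0.32) = 266·0.9814·0.5557 − 272·0.3745 = 145.0668 − 101.8640 = 43.2028

$43.20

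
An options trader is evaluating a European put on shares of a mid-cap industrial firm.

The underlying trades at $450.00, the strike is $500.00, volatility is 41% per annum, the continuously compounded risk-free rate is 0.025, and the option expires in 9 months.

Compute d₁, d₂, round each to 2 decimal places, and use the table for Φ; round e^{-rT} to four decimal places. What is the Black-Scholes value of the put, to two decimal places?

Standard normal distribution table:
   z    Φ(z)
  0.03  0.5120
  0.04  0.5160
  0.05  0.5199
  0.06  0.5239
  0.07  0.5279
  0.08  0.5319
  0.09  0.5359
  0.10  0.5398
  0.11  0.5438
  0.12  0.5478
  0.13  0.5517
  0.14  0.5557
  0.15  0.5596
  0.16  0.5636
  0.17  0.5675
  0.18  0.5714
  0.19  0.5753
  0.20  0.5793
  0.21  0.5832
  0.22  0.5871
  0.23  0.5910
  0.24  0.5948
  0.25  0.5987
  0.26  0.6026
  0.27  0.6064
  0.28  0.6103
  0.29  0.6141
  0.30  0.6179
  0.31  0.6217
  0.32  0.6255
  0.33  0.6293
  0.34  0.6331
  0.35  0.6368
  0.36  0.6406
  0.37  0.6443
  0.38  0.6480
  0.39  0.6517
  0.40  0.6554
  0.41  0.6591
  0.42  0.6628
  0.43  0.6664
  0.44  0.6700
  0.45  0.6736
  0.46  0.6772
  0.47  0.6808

$87.68

σ√T = 0.41 × 0.8660 = 0.3551
d₁ = [ln(450/500) + (0.025 + 0.41²/2)·0.75] / 0.3551 = [-0.1054 + 0.0818] / 0.3551 = -0.0664 → -0.07
d₂ = d₁ − σ√T = -0.0664 − 0.3551 = -0.4215 → -0.42
e^(−rT) = e^(−0.025·0.75) = 0.9814
P = 500·0.9814·N(0.42) − 450·N(0.07) = 500·0.9814·0.6628 − 450·0.5279 = 325.2360 − 237.5550 = 87.6810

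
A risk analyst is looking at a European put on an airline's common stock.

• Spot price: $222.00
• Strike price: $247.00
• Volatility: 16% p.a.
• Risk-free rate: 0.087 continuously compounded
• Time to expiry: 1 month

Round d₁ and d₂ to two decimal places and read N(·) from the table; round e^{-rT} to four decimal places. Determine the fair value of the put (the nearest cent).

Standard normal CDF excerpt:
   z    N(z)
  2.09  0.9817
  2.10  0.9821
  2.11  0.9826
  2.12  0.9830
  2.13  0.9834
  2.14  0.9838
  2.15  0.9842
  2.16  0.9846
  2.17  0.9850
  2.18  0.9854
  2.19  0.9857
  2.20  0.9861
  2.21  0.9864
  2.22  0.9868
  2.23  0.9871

σ√T = 0.16·√0.08333 = 0.0462
d₁ = [ln(222/247) + (0.087 + 0.16²/2)·0.08333] / 0.0462 = [-0.1067 + 0.0083] / 0.0462 = -2.1303 which rounds to -2.13
d₂ = d₁ − σ√T = -2.1303 − 0.0462 = -2.1765 which rounds to -2.18
e^(−rT) = e^(−0.087·0.08333) = 0.9928
P = 247·0.9928·N(2.18) − 222·N(2.13) = 247·0.9928·0.9854 − 222·0.9834 = 241.6414 − 218.3148 = 23.3266

$23.33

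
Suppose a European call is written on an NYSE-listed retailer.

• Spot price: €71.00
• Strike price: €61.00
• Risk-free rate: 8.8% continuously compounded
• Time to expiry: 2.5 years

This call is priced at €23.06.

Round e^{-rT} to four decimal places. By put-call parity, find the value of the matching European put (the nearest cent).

exp(−rT) = exp(−0.088·2.5) = 0.8025
Put-call parity: C − P = S − K·e^(−rT) = 71 − 61·0.8025 = 71 − 48.9525 = 22.0475
P = C − (C − P) = 23.06 − (22.0475) = 1.0125

€1.01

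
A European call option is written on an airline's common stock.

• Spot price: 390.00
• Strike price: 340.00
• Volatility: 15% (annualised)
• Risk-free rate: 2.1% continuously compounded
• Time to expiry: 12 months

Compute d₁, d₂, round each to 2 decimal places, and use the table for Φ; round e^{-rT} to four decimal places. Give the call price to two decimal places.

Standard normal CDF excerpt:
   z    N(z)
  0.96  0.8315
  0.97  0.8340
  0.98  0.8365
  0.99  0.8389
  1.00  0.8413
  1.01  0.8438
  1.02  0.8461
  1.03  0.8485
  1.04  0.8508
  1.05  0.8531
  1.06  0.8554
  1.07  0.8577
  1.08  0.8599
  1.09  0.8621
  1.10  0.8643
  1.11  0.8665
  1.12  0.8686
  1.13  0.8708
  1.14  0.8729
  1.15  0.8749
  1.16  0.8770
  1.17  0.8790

T = 1;  σ√T = 0.1500
d₁ = [ln(390/340) + (0.021 + ½·0.15²)·1] / (σ√T) = (0.1372 + 0.0323) / 0.1500 = 1.1297 which rounds to 1.13
d₂ = 1.1297 − 0.1500 = 0.9797 which rounds to 0.98
exp(−rT) = exp(−0.021·1) = 0.9792
N(d₁) = N(1.13) = 0.8708;  N(d₂) = N(0.98) = 0.8365
C = 390·0.8708 − 340·0.9792·0.8365 = 339.6120 − 278.4943 = 61.1177

61.12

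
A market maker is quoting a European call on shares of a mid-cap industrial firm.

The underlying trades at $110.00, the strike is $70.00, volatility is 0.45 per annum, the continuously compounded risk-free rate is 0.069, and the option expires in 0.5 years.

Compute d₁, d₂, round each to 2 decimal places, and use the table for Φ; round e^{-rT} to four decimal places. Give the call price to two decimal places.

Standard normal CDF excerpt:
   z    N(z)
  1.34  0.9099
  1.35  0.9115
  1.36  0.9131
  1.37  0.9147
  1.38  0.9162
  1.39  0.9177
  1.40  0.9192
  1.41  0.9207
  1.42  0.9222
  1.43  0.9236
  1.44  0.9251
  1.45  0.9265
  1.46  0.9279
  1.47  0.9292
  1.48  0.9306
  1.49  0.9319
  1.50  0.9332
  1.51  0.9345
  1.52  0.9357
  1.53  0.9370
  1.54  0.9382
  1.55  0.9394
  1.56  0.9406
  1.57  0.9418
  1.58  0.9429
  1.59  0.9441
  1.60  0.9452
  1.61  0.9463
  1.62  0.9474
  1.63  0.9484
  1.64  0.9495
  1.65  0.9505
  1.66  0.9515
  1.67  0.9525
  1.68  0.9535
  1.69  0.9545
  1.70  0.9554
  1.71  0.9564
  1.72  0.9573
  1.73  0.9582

σ√T = 0.45 × 0.7071 = 0.3182
d₁ = [ln(110/70) + (0.069 + 0.45²/2)·0.5] / 0.3182 = [0.4520 + 0.0851] / 0.3182 = 1.6880 → 1.69
d₂ = d₁ − σ√T = 1.6880 − 0.3182 = 1.3698 → 1.37
e^(−rT) = e^(−0.069·0.5) = 0.9661
C = 110·N(1.69) − 70·0.9661·N(1.37) = 110·0.9545 − 70·0.9661·0.9147 = 104.9950 − 61.8584 = 43.1366

$43.14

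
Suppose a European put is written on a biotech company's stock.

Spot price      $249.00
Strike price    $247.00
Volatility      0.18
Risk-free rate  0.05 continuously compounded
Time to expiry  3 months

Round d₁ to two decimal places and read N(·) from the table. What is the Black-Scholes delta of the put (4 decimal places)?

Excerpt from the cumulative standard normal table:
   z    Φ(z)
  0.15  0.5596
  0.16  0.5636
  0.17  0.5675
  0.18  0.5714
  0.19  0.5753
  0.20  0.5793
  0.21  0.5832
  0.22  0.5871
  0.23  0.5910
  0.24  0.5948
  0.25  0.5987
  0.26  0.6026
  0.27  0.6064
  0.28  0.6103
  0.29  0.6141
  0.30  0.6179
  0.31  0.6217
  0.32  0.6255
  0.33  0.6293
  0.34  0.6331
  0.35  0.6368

-0.3936

σ√T = 0.18 × 0.5000 = 0.0900
ln(S/K) + (r + σ²/2)T = ln(249/247) + (0.05 + 0.18²/2)·0.25 = 0.0081 + 0.0166 = 0.0246
d₁ = 0.0246 / 0.0900 = 0.2735 → 0.27
N(d₁) = N(0.27) = 0.6064
Δ_put = N(d₁) − 1 = 0.6064 − 1 = -0.3936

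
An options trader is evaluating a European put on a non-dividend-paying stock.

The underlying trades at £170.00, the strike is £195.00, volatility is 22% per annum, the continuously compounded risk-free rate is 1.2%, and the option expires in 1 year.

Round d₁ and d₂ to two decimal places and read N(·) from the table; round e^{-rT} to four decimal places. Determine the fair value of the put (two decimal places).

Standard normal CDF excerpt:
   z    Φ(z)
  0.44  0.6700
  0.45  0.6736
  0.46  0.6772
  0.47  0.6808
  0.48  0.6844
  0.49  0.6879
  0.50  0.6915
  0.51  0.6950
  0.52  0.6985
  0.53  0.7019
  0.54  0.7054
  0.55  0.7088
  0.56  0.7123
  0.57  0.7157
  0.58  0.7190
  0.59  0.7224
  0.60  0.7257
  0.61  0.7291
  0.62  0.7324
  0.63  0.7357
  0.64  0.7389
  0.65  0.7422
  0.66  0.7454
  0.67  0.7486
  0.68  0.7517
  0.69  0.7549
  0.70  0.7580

T = 1;  σ√T = 0.2200
ln(S/K) + (r + σ²/2)T = ln(170/195) + (0.012 + 0.22²/2)·1 = -0.1372 + 0.0362 = -0.1010
d₁ = -0.1010 / 0.2200 = -0.4591 → -0.46
d₂ = d₁ − σ√T = -0.4591 − 0.2200 = -0.6791 → -0.68
e^(−rT) = e^(−0.012·1) = 0.9881
N(−d₂) = N(0.68) = 0.7517;  N(−d₁) = N(0.46) = 0.6772
P = 195·0.9881·0.7517 − 170·0.6772 = 144.8372 − 115.1240 = 29.7132

£29.71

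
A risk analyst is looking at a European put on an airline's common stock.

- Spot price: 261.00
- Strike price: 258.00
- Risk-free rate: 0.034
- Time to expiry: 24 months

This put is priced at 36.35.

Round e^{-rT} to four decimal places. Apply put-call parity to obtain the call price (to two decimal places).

exp(−rT) = exp(−0.034·2) = 0.9343
Put-call parity: C − P = S − K·e^(−rT) = 261 − 258·0.9343 = 261 − 241.0494 = 19.9506
C = P + (C − P) = 36.35 + (19.9506) = 56.3006

56.30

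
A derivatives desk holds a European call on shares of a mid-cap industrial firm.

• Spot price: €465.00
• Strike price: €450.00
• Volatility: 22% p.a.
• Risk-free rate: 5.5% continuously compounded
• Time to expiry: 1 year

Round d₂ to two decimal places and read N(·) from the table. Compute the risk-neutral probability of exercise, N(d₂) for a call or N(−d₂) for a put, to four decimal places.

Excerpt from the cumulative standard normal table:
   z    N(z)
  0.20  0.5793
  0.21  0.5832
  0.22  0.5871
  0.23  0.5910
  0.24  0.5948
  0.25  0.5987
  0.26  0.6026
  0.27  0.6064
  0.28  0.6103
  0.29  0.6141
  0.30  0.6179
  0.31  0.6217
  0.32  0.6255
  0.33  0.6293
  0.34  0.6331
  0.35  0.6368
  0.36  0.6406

0.6141

T = 1;  σ√T = 0.2200
ln(S/K) + (r + σ²/2)T = ln(465/450) + (0.055 + 0.22²/2)·1 = 0.0328 + 0.0792 = 0.1120
d₁ = 0.1120 / 0.2200 = 0.5090 which rounds to 0.51
d₂ = d₁ − σ√T = 0.5090 − 0.2200 = 0.2890 which rounds to 0.29
Risk-neutral Pr[S_T > K] = N(d₂) = N(0.29) = 0.6141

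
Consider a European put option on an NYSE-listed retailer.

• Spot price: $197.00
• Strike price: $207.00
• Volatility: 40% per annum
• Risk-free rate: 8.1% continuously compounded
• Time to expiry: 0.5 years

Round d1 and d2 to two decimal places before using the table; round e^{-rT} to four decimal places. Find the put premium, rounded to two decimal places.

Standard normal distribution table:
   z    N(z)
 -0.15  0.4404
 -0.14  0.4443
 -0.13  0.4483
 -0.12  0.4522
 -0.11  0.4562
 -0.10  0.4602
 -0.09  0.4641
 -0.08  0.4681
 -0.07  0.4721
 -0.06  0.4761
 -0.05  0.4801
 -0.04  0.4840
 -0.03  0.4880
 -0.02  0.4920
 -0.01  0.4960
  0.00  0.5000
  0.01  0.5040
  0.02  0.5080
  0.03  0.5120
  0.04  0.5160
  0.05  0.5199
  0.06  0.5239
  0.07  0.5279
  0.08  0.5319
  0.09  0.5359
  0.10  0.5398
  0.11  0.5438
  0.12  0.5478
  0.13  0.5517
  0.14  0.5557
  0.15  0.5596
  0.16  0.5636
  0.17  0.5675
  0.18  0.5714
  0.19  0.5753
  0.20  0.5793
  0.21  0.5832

$22.94

σ√T = 0.4·√0.5 = 0.2828
ln(S/K) + (r + σ²/2)T = ln(197/207) + (0.081 + 0.4²/2)·0.5 = -0.0495 + 0.0805 = 0.0310
d₁ = 0.0310 / 0.2828 = 0.1095 → 0.11
d₂ = d₁ − σ√T = 0.1095 − 0.2828 = -0.1733 → -0.17
exp(−rT) = exp(−0.081·0.5) = 0.9603
P = 207·0.9603·N(0.17) − 197·N(-0.11) = 207·0.9603·0.5675 − 197·0.4562 = 112.8088 − 89.8714 = 22.9374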